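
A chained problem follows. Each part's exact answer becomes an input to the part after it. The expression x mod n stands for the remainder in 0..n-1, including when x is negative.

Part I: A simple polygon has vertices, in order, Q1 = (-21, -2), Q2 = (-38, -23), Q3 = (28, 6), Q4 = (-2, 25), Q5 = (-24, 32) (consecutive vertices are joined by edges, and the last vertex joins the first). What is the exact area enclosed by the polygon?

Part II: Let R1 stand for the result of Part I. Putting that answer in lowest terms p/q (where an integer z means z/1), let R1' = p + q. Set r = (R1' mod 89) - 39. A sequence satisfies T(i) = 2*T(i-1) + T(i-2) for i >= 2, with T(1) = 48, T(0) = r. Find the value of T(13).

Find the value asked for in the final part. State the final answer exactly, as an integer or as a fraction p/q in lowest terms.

1536828

Part I: cross terms: (-21*-23 - -38*-2)=407, (-38*6 - 28*-23)=416, (28*25 - -2*6)=712, (-2*32 - -24*25)=536, (-24*-2 - -21*32)=720; twice the area = |2791| = 2791; area = 2791/2; answer 2791/2
Part II: R1 = 2791/2; threaded value p + q = 2793; r = -5; T(2) = 2*(48) + 1*(-5) = 91; iterating: T(2)=91, T(3)=230, T(4)=551, T(5)=1332, T(6)=3215, T(7)=7762, T(8)=18739, T(9)=45240, T(10)=109219, T(11)=263678, T(12)=636575, T(13)=1536828; answer 1536828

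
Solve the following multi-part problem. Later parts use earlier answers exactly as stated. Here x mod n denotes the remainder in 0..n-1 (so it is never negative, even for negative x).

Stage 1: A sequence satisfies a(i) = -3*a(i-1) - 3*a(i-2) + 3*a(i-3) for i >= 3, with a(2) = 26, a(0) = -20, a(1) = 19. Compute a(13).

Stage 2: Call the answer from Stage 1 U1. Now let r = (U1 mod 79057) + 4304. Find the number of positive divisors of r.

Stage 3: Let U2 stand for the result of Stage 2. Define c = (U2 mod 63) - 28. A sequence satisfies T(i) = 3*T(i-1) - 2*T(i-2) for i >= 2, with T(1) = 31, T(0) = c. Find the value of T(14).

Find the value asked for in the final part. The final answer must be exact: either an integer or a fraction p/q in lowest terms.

Stage 1: a(3) = -3*(26) - 3*(19) + 3*(-20) = -195; iterating: a(3)=-195, a(4)=564, a(5)=-1029, a(6)=810, a(7)=2349, a(8)=-12564, a(9)=33075, a(10)=-54486, a(11)=26541, a(12)=183060, a(13)=-792261; answer -792261
Stage 2: U1 = -792261; r = 81670; 81670 = 2 * 5 * 8167; number of divisors = (1+1) * (1+1) * (1+1) = 8; answer 8
Stage 3: U2 = 8; c = -20; T(2) = 3*(31) - 2*(-20) = 133; iterating: T(2)=133, T(3)=337, T(4)=745, T(5)=1561, T(6)=3193, T(7)=6457, T(8)=12985, T(9)=26041, T(10)=52153, T(11)=104377, T(12)=208825, T(13)=417721, T(14)=835513; answer 835513

835513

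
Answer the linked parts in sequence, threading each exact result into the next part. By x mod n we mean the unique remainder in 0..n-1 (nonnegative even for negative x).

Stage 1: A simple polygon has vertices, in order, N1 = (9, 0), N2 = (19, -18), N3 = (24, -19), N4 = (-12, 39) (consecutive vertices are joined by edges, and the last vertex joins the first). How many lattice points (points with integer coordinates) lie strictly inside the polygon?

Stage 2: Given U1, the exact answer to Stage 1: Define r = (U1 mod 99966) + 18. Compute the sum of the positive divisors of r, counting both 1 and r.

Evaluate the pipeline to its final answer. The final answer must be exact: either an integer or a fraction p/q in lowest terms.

266

Stage 1: cross terms: (9*-18 - 19*0)=-162, (19*-19 - 24*-18)=71, (24*39 - -12*-19)=708, (-12*0 - 9*39)=-351; twice the area = |266| = 266; area = 133; boundary points = 2 + 1 + 2 + 3 = 8; strictly interior points = area - boundary/2 + 1 = 130; answer 130
Stage 2: U1 = 130; r = 148; 148 = 2^2 * 37; sigma = (1 + 2 + 4) * (1 + 37) = 7 * 38 = 266; answer 266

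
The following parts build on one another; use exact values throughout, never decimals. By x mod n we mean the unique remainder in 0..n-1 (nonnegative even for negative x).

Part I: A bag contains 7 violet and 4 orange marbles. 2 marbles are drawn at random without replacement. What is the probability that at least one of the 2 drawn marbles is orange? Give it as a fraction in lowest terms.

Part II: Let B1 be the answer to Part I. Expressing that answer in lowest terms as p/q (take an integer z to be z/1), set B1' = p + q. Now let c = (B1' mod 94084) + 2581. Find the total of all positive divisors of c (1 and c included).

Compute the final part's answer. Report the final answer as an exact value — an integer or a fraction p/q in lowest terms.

6480

Part I: total draws C(11,2) = 55; complement C(7,2) = 21; favorable 55 - 21 = 34; P = 34/55; answer 34/55
Part II: B1 = 34/55; threaded value p + q = 89; c = 2670; 2670 = 2 * 3 * 5 * 89; sigma = (1 + 2) * (1 + 3) * (1 + 5) * (1 + 89) = 3 * 4 * 6 * 90 = 6480; answer 6480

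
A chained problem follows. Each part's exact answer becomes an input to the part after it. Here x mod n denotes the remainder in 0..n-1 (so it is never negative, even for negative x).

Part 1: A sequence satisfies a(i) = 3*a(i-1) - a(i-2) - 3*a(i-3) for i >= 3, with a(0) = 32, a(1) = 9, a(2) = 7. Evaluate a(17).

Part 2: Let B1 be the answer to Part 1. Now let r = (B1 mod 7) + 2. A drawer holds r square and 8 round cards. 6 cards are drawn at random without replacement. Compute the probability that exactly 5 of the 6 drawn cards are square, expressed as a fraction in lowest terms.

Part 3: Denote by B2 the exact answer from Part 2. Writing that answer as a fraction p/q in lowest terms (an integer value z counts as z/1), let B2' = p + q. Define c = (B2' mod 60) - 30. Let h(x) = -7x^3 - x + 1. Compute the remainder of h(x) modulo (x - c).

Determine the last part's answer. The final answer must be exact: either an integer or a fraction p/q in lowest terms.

9329

Part 1: a(3) = 3*(7) - 1*(9) - 3*(32) = -84; iterating: a(3)=-84, a(4)=-286, a(5)=-795, a(6)=-1847, a(7)=-3888, a(8)=-7432, a(9)=-12867, a(10)=-19505, a(11)=-23352, a(12)=-11950, a(13)=46017, a(14)=220057, a(15)=650004, a(16)=1591904, a(17)=3465537; answer 3465537
Part 2: B1 = 3465537; r = 7; total draws C(15,6) = 5005; favorable C(7,5)*C(8,1) = 168; P = 24/715; answer 24/715
Part 3: B2 = 24/715; threaded value p + q = 739; c = -11; remainder = value at the root: -7*(-11)^3 - 1*(-11)^1 + 1 = (9317) + (11) + (1) = 9329; answer 9329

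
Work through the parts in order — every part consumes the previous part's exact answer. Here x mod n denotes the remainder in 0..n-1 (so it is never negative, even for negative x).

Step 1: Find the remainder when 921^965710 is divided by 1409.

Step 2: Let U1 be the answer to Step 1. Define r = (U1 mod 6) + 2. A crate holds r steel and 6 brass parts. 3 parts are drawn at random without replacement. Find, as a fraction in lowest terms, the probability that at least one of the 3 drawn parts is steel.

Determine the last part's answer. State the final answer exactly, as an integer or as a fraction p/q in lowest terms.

9/14

Step 1: squarings mod 1409: 921^1=921, 921^2=23, 921^4=529, 921^8=859, 921^16=974, 921^32=419, 921^64=845, 921^128=1071, 921^256=115, 921^512=544, 921^1024=46, 921^2048=707, 921^4096=1063, 921^8192=1360, 921^16384=992, 921^32768=582, 921^65536=564, 921^131072=1071, 921^262144=115, 921^524288=544; 921^965710 = 921^2 * 921^4 * 921^8 * 921^64 * 921^1024 * 921^2048 * 921^4096 * 921^8192 * 921^32768 * 921^131072 * 921^262144 * 921^524288 = 732 (mod 1409); answer 732
Step 2: U1 = 732; r = 2; total draws C(8,3) = 56; complement C(6,3) = 20; favorable 56 - 20 = 36; P = 9/14; answer 9/14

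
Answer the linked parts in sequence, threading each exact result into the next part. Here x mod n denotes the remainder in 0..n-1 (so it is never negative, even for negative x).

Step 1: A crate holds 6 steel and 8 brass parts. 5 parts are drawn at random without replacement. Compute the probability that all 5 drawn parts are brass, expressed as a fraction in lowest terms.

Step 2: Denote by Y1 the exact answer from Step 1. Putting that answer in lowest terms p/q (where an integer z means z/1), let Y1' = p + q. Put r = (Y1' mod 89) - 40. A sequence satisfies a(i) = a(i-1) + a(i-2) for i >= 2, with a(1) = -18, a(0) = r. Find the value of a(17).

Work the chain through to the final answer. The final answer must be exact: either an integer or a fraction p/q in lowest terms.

Step 1: total draws C(14,5) = 2002; favorable C(8,5) = 56; P = 4/143; answer 4/143
Step 2: Y1 = 4/143; threaded value p + q = 147; r = 18; a(2) = 1*(-18) + 1*(18) = 0; iterating: a(2)=0, a(3)=-18, a(4)=-18, a(5)=-36, a(6)=-54, a(7)=-90, a(8)=-144, a(9)=-234, a(10)=-378, a(11)=-612, a(12)=-990, a(13)=-1602, a(14)=-2592, a(15)=-4194, a(16)=-6786, a(17)=-10980; answer -10980

-10980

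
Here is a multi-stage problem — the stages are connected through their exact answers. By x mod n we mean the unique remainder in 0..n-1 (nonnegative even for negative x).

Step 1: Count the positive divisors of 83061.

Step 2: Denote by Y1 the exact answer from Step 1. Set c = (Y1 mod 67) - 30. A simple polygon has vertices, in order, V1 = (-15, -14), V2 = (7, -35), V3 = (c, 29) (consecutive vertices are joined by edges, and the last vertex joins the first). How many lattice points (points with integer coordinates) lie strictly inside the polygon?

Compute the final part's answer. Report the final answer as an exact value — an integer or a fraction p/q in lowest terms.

441

Step 1: 83061 = 3^2 * 11 * 839; number of divisors = (2+1) * (1+1) * (1+1) = 12; answer 12
Step 2: Y1 = 12; c = -18; cross terms: (-15*-35 - 7*-14)=623, (7*29 - -18*-35)=-427, (-18*-14 - -15*29)=687; twice the area = |883| = 883; area = 883/2; boundary points = 1 + 1 + 1 = 3; strictly interior points = area - boundary/2 + 1 = 441; answer 441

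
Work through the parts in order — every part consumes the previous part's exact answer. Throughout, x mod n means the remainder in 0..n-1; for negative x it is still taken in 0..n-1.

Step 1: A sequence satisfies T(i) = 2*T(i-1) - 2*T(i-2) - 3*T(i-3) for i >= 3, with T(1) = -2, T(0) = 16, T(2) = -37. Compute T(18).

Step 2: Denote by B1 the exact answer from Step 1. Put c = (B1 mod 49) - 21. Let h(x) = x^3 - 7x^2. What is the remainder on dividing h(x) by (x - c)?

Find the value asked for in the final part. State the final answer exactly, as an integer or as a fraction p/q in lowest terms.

1800

Step 1: T(3) = 2*(-37) - 2*(-2) - 3*(16) = -118; iterating: T(3)=-118, T(4)=-156, T(5)=35, T(6)=736, T(7)=1870, T(8)=2163, T(9)=-1622, T(10)=-13180, T(11)=-29605, T(12)=-27984, T(13)=42782, T(14)=230347, T(15)=459082, T(16)=329124, T(17)=-950957, T(18)=-3937408; answer -3937408
Step 2: B1 = -3937408; c = 15; remainder = value at the root: 1*(15)^3 - 7*(15)^2 = (3375) + (-1575) = 1800; answer 1800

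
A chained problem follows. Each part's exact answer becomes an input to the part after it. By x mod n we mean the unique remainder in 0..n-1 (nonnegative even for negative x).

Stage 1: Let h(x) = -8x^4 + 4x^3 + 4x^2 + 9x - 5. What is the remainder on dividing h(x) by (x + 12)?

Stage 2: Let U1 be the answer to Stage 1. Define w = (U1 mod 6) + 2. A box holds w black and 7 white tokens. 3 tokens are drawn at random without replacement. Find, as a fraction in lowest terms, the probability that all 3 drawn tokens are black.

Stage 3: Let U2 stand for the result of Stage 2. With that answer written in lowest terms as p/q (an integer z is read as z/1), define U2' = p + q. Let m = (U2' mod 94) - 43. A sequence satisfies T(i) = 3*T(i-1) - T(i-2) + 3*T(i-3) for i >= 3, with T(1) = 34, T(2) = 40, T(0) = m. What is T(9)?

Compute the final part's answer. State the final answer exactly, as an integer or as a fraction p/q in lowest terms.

Stage 1: remainder = value at the root: -8*(-12)^4 + 4*(-12)^3 + 4*(-12)^2 + 9*(-12)^1 - 5 = (-165888) + (-6912) + (576) + (-108) + (-5) = -172337; answer -172337
Stage 2: U1 = -172337; w = 3; total draws C(10,3) = 120; favorable C(3,3) = 1; P = 1/120; answer 1/120
Stage 3: U2 = 1/120; threaded value p + q = 121; m = -16; T(3) = 3*(40) - 1*(34) + 3*(-16) = 38; iterating: T(3)=38, T(4)=176, T(5)=610, T(6)=1768, T(7)=5222, T(8)=15728, T(9)=47266; answer 47266

47266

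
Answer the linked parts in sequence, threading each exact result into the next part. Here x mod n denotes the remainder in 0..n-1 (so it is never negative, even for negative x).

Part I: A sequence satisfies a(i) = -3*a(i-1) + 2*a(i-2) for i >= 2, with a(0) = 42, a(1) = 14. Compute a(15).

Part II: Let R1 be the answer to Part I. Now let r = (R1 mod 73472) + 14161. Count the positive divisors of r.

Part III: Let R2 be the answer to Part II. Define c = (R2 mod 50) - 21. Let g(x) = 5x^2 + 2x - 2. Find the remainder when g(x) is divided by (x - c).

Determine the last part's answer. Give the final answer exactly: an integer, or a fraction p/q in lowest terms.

817

Part I: a(2) = -3*(14) + 2*(42) = 42; iterating: a(2)=42, a(3)=-98, a(4)=378, a(5)=-1330, a(6)=4746, a(7)=-16898, a(8)=60186, a(9)=-214354, a(10)=763434, a(11)=-2719010, a(12)=9683898, a(13)=-34489714, a(14)=122836938, a(15)=-437490242; answer -437490242
Part II: R1 = -437490242; r = 49679; 49679 = 7 * 47 * 151; number of divisors = (1+1) * (1+1) * (1+1) = 8; answer 8
Part III: R2 = 8; c = -13; remainder = value at the root: 5*(-13)^2 + 2*(-13)^1 - 2 = (845) + (-26) + (-2) = 817; answer 817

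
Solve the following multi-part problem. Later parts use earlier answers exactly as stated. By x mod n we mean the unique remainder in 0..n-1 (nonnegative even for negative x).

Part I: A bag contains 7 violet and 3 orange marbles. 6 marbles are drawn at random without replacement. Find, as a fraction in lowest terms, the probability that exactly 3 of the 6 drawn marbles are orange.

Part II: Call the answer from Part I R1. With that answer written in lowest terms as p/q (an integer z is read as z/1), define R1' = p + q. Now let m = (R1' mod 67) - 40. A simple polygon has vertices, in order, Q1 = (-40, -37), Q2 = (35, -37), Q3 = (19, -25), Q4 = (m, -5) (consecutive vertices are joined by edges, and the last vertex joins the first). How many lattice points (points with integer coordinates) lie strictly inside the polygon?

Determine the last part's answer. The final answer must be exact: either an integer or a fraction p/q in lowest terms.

1311

Part I: total draws C(10,6) = 210; favorable C(3,3)*C(7,3) = 35; P = 1/6; answer 1/6
Part II: R1 = 1/6; threaded value p + q = 7; m = -33; cross terms: (-40*-37 - 35*-37)=2775, (35*-25 - 19*-37)=-172, (19*-5 - -33*-25)=-920, (-33*-37 - -40*-5)=1021; twice the area = |2704| = 2704; area = 1352; boundary points = 75 + 4 + 4 + 1 = 84; strictly interior points = area - boundary/2 + 1 = 1311; answer 1311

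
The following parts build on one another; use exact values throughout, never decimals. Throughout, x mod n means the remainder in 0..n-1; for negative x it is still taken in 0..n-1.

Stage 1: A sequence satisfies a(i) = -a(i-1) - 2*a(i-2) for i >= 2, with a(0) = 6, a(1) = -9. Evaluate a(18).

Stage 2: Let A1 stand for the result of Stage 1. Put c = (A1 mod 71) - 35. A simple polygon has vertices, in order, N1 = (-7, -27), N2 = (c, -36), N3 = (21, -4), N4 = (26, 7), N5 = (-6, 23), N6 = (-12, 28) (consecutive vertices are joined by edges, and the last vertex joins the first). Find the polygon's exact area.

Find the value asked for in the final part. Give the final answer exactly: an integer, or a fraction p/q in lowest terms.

Stage 1: a(2) = -1*(-9) - 2*(6) = -3; iterating: a(2)=-3, a(3)=21, a(4)=-15, a(5)=-27, a(6)=57, a(7)=-3, a(8)=-111, a(9)=117, a(10)=105, a(11)=-339, a(12)=129, a(13)=549, a(14)=-807, a(15)=-291, a(16)=1905, a(17)=-1323, a(18)=-2487; answer -2487
Stage 2: A1 = -2487; c = 34; cross terms: (-7*-36 - 34*-27)=1170, (34*-4 - 21*-36)=620, (21*7 - 26*-4)=251, (26*23 - -6*7)=640, (-6*28 - -12*23)=108, (-12*-27 - -7*28)=520; twice the area = |3309| = 3309; area = 3309/2; answer 3309/2

3309/2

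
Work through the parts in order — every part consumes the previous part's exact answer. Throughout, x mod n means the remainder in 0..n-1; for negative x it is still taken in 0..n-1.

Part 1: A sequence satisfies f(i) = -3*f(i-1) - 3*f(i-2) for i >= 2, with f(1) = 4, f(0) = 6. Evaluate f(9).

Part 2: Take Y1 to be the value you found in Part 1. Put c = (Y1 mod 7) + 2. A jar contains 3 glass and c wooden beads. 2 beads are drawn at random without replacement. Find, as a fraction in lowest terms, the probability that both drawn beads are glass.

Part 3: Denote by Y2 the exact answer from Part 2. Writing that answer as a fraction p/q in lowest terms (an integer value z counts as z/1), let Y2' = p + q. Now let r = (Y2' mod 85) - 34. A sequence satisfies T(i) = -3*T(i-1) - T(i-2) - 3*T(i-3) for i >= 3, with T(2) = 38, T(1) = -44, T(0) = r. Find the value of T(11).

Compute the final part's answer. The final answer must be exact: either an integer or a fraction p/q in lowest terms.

-177106

Part 1: f(2) = -3*(4) - 3*(6) = -30; iterating: f(2)=-30, f(3)=78, f(4)=-144, f(5)=198, f(6)=-162, f(7)=-108, f(8)=810, f(9)=-2106; answer -2106
Part 2: Y1 = -2106; c = 3; total draws C(6,2) = 15; favorable C(3,2) = 3; P = 1/5; answer 1/5
Part 3: Y2 = 1/5; threaded value p + q = 6; r = -28; T(3) = -3*(38) - 1*(-44) - 3*(-28) = 14; iterating: T(3)=14, T(4)=52, T(5)=-284, T(6)=758, T(7)=-2146, T(8)=6532, T(9)=-19724, T(10)=59078, T(11)=-177106; answer -177106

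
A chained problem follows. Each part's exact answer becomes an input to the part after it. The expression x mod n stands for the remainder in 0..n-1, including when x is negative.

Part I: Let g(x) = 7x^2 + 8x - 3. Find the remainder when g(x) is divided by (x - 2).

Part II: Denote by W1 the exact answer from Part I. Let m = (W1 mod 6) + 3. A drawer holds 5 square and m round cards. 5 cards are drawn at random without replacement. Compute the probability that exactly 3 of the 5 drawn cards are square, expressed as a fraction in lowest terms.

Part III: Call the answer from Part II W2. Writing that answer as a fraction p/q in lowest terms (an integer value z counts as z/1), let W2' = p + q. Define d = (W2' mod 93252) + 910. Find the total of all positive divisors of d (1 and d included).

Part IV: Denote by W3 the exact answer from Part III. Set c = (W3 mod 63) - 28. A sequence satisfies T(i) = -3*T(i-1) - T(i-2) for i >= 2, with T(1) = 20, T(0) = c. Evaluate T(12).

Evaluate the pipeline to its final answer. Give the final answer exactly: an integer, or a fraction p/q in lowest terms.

Part I: remainder = value at the root: 7*(2)^2 + 8*(2)^1 - 3 = (28) + (16) + (-3) = 41; answer 41
Part II: W1 = 41; m = 8; total draws C(13,5) = 1287; favorable C(5,3)*C(8,2) = 280; P = 280/1287; answer 280/1287
Part III: W2 = 280/1287; threaded value p + q = 1567; d = 2477; 2477 is prime, so its only divisors are 1 and 2477; sigma = 1 + 2477 = 2478; answer 2478
Part IV: W3 = 2478; c = -7; T(2) = -3*(20) - 1*(-7) = -53; iterating: T(2)=-53, T(3)=139, T(4)=-364, T(5)=953, T(6)=-2495, T(7)=6532, T(8)=-17101, T(9)=44771, T(10)=-117212, T(11)=306865, T(12)=-803383; answer -803383

-803383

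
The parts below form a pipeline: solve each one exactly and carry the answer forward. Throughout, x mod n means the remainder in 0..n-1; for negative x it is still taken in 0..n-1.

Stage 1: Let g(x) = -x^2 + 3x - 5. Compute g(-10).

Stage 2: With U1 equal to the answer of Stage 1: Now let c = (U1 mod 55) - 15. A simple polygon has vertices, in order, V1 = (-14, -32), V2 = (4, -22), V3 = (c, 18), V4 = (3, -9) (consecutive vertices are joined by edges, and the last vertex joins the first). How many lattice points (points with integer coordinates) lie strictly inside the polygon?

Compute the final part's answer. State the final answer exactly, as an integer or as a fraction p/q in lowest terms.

211

Stage 1: -1*(-10)^2 + 3*(-10)^1 - 5 = (-100) + (-30) + (-5) = -135; answer -135
Stage 2: U1 = -135; c = 15; cross terms: (-14*-22 - 4*-32)=436, (4*18 - 15*-22)=402, (15*-9 - 3*18)=-189, (3*-32 - -14*-9)=-222; twice the area = |427| = 427; area = 427/2; boundary points = 2 + 1 + 3 + 1 = 7; strictly interior points = area - boundary/2 + 1 = 211; answer 211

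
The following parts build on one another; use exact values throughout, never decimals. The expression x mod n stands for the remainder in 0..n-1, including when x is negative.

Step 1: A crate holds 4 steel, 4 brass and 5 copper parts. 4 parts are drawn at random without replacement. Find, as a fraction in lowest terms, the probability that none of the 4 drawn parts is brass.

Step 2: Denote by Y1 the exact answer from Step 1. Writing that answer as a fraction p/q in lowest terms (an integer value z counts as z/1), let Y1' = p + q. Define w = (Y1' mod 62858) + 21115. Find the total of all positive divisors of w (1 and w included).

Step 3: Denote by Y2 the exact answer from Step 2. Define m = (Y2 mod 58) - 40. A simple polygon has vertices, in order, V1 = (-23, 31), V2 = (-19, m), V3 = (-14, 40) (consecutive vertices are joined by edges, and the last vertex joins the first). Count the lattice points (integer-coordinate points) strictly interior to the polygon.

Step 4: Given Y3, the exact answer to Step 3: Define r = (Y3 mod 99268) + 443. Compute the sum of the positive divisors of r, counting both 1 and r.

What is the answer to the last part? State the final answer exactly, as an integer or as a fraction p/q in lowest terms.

Step 1: total draws C(13,4) = 715; favorable C(9,4) = 126; P = 126/715; answer 126/715
Step 2: Y1 = 126/715; threaded value p + q = 841; w = 21956; 21956 = 2^2 * 11 * 499; sigma = (1 + 2 + 4) * (1 + 11) * (1 + 499) = 7 * 12 * 500 = 42000; answer 42000
Step 3: Y2 = 42000; m = -32; cross terms: (-23*-32 - -19*31)=1325, (-19*40 - -14*-32)=-1208, (-14*31 - -23*40)=486; twice the area = |603| = 603; area = 603/2; boundary points = 1 + 1 + 9 = 11; strictly interior points = area - boundary/2 + 1 = 297; answer 297
Step 4: Y3 = 297; r = 740; 740 = 2^2 * 5 * 37; sigma = (1 + 2 + 4) * (1 + 5) * (1 + 37) = 7 * 6 * 38 = 1596; answer 1596

1596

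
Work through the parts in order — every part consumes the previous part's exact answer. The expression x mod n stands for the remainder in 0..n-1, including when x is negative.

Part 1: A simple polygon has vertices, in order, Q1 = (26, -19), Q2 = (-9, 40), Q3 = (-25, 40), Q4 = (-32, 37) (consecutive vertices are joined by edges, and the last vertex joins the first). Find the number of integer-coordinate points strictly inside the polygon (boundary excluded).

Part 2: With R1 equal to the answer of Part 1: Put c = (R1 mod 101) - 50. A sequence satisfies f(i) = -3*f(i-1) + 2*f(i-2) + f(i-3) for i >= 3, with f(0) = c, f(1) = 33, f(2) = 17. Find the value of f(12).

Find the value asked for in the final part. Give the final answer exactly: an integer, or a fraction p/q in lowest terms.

Part 1: cross terms: (26*40 - -9*-19)=869, (-9*40 - -25*40)=640, (-25*37 - -32*40)=355, (-32*-19 - 26*37)=-354; twice the area = |1510| = 1510; area = 755; boundary points = 1 + 16 + 1 + 2 = 20; strictly interior points = area - boundary/2 + 1 = 746; answer 746
Part 2: R1 = 746; c = -11; f(3) = -3*(17) + 2*(33) + 1*(-11) = 4; iterating: f(3)=4, f(4)=55, f(5)=-140, f(6)=534, f(7)=-1827, f(8)=6409, f(9)=-22347, f(10)=78032, f(11)=-272381, f(12)=950860; answer 950860

950860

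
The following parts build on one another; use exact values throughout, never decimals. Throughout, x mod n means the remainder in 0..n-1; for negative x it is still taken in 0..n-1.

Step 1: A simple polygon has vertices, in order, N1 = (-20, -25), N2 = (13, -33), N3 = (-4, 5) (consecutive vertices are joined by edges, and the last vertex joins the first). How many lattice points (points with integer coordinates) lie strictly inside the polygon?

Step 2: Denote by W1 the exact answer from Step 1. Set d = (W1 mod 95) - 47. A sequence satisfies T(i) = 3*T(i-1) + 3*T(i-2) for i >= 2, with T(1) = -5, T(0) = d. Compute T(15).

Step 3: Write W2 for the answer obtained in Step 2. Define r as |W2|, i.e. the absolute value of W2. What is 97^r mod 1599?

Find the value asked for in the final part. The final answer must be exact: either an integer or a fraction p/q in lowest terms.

625

Step 1: cross terms: (-20*-33 - 13*-25)=985, (13*5 - -4*-33)=-67, (-4*-25 - -20*5)=200; twice the area = |1118| = 1118; area = 559; boundary points = 1 + 1 + 2 = 4; strictly interior points = area - boundary/2 + 1 = 558; answer 558
Step 2: W1 = 558; d = 36; T(2) = 3*(-5) + 3*(36) = 93; iterating: T(2)=93, T(3)=264, T(4)=1071, T(5)=4005, T(6)=15228, T(7)=57699, T(8)=218781, T(9)=829440, T(10)=3144663, T(11)=11922309, T(12)=45200916, T(13)=171369675, T(14)=649711773, T(15)=2463244344; answer 2463244344
Step 3: W2 = 2463244344; r = 2463244344; squarings mod 1599: 97^1=97, 97^2=1414, 97^4=646, 97^8=1576, 97^16=529, 97^32=16, 97^64=256, 97^128=1576, 97^256=529, 97^512=16, 97^1024=256, 97^2048=1576, 97^4096=529, 97^8192=16, 97^16384=256, 97^32768=1576, 97^65536=529, 97^131072=16, 97^262144=256, 97^524288=1576, 97^1048576=529, 97^2097152=16, 97^4194304=256, 97^8388608=1576, 97^16777216=529, 97^33554432=16, 97^67108864=256, 97^134217728=1576, 97^268435456=529, 97^536870912=16, 97^1073741824=256, 97^2147483648=1576; 97^2463244344 = 97^8 * 97^16 * 97^32 * 97^8192 * 97^131072 * 97^1048576 * 97^4194304 * 97^8388608 * 97^33554432 * 97^268435456 * 97^2147483648 = 625 (mod 1599); answer 625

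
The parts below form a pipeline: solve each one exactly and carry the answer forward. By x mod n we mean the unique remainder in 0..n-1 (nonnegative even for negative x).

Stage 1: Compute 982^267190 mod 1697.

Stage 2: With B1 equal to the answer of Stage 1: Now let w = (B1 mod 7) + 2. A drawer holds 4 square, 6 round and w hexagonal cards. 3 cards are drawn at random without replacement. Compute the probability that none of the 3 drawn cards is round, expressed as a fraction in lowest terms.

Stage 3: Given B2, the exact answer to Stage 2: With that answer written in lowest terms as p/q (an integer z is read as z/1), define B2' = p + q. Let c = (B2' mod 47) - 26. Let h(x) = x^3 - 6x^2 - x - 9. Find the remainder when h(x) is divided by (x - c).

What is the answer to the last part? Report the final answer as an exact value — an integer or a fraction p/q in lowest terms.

Stage 1: squarings mod 1697: 982^1=982, 982^2=428, 982^4=1605, 982^8=1676, 982^16=441, 982^32=1023, 982^64=1177, 982^128=577, 982^256=317, 982^512=366, 982^1024=1590, 982^2048=1267, 982^4096=1624, 982^8192=238, 982^16384=643, 982^32768=1078, 982^65536=1336, 982^131072=1349, 982^262144=617; 982^267190 = 982^2 * 982^4 * 982^16 * 982^32 * 982^128 * 982^256 * 982^512 * 982^4096 * 982^262144 = 1215 (mod 1697); answer 1215
Stage 2: B1 = 1215; w = 6; total draws C(16,3) = 560; favorable C(10,3) = 120; P = 3/14; answer 3/14
Stage 3: B2 = 3/14; threaded value p + q = 17; c = -9; remainder = value at the root: 1*(-9)^3 - 6*(-9)^2 - 1*(-9)^1 - 9 = (-729) + (-486) + (9) + (-9) = -1215; answer -1215

-1215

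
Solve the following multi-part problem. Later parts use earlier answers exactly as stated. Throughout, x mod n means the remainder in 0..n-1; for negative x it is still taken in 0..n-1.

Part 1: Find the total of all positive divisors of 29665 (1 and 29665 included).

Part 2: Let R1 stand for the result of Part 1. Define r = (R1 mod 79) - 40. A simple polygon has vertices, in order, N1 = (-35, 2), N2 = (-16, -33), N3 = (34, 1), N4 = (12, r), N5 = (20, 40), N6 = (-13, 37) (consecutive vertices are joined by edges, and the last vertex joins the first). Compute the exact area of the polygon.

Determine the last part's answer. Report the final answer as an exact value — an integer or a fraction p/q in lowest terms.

2631

Part 1: 29665 = 5 * 17 * 349; sigma = (1 + 5) * (1 + 17) * (1 + 349) = 6 * 18 * 350 = 37800; answer 37800
Part 2: R1 = 37800; r = -2; cross terms: (-35*-33 - -16*2)=1187, (-16*1 - 34*-33)=1106, (34*-2 - 12*1)=-80, (12*40 - 20*-2)=520, (20*37 - -13*40)=1260, (-13*2 - -35*37)=1269; twice the area = |5262| = 5262; area = 2631; answer 2631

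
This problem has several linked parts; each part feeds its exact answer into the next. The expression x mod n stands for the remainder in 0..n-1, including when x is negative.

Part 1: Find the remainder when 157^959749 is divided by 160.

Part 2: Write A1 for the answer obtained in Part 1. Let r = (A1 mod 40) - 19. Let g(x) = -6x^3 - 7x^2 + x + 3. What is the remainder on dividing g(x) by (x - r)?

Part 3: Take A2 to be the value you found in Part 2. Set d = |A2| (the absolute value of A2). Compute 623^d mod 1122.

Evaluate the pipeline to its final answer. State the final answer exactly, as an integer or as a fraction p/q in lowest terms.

Part 1: squarings mod 160: 157^1=157, 157^2=9, 157^4=81, 157^8=1, 157^16=1, 157^32=1, 157^64=1, 157^128=1, 157^256=1, 157^512=1, 157^1024=1, 157^2048=1, 157^4096=1, 157^8192=1, 157^16384=1, 157^32768=1, 157^65536=1, 157^131072=1, 157^262144=1, 157^524288=1; 157^959749 = 157^1 * 157^4 * 157^256 * 157^1024 * 157^8192 * 157^32768 * 157^131072 * 157^262144 * 157^524288 = 77 (mod 160); answer 77
Part 2: A1 = 77; r = 18; remainder = value at the root: -6*(18)^3 - 7*(18)^2 + 1*(18)^1 + 3 = (-34992) + (-2268) + (18) + (3) = -37239; answer -37239
Part 3: A2 = -37239; d = 37239; squarings mod 1122: 623^1=623, 623^2=1039, 623^4=157, 623^8=1087, 623^16=103, 623^32=511, 623^64=817, 623^128=1021, 623^256=103, 623^512=511, 623^1024=817, 623^2048=1021, 623^4096=103, 623^8192=511, 623^16384=817, 623^32768=1021; 623^37239 = 623^1 * 623^2 * 623^4 * 623^16 * 623^32 * 623^64 * 623^256 * 623^4096 * 623^32768 = 173 (mod 1122); answer 173

173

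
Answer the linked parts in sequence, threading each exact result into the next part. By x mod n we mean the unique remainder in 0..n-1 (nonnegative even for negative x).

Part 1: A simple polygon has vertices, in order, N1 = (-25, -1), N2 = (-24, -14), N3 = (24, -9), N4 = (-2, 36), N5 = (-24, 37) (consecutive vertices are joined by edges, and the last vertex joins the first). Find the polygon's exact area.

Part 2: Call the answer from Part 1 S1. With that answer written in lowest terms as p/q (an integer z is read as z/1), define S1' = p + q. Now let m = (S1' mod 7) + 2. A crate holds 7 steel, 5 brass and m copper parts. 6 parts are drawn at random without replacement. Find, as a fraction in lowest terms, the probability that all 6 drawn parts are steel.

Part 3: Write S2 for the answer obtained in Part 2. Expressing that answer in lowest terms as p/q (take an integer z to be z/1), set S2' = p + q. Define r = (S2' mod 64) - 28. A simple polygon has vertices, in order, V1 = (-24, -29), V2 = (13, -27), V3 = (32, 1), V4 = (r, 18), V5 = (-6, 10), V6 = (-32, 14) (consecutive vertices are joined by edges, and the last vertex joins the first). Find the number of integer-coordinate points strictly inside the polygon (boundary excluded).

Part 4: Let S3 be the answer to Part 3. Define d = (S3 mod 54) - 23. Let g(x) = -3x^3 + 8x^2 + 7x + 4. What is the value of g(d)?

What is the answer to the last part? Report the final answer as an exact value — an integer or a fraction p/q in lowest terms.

Part 1: cross terms: (-25*-14 - -24*-1)=326, (-24*-9 - 24*-14)=552, (24*36 - -2*-9)=846, (-2*37 - -24*36)=790, (-24*-1 - -25*37)=949; twice the area = |3463| = 3463; area = 3463/2; answer 3463/2
Part 2: S1 = 3463/2; threaded value p + q = 3465; m = 2; total draws C(14,6) = 3003; favorable C(7,6) = 7; P = 1/429; answer 1/429
Part 3: S2 = 1/429; threaded value p + q = 430; r = 18; cross terms: (-24*-27 - 13*-29)=1025, (13*1 - 32*-27)=877, (32*18 - 18*1)=558, (18*10 - -6*18)=288, (-6*14 - -32*10)=236, (-32*-29 - -24*14)=1264; twice the area = |4248| = 4248; area = 2124; boundary points = 1 + 1 + 1 + 8 + 2 + 1 = 14; strictly interior points = area - boundary/2 + 1 = 2118; answer 2118
Part 4: S3 = 2118; d = -11; -3*(-11)^3 + 8*(-11)^2 + 7*(-11)^1 + 4 = (3993) + (968) + (-77) + (4) = 4888; answer 4888

4888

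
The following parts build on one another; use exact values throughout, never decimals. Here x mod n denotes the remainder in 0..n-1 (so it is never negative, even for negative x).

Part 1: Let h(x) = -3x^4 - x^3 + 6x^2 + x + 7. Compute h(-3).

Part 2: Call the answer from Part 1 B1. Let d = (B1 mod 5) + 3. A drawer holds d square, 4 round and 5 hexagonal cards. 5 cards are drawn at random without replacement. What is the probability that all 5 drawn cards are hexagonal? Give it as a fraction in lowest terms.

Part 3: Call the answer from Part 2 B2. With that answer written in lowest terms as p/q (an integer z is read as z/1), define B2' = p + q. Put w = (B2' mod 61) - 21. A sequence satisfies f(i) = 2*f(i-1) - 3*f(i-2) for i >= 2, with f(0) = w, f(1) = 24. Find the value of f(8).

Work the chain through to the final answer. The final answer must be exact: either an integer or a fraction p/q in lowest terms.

174

Part 1: -3*(-3)^4 - 1*(-3)^3 + 6*(-3)^2 + 1*(-3)^1 + 7 = (-243) + (27) + (54) + (-3) + (7) = -158; answer -158
Part 2: B1 = -158; d = 5; total draws C(14,5) = 2002; favorable C(5,5) = 1; P = 1/2002; answer 1/2002
Part 3: B2 = 1/2002; threaded value p + q = 2003; w = 30; f(2) = 2*(24) - 3*(30) = -42; iterating: f(2)=-42, f(3)=-156, f(4)=-186, f(5)=96, f(6)=750, f(7)=1212, f(8)=174; answer 174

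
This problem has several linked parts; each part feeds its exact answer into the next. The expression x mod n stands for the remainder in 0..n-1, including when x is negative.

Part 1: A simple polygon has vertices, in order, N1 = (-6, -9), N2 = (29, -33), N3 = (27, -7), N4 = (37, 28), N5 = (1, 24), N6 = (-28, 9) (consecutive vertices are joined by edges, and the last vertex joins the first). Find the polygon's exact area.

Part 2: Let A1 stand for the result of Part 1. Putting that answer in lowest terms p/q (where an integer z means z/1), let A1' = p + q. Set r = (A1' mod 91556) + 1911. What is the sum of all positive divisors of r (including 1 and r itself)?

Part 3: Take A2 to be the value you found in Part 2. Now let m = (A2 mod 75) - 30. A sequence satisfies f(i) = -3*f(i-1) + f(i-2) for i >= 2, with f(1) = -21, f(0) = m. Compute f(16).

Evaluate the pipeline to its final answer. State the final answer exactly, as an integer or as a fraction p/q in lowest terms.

1521186303

Part 1: cross terms: (-6*-33 - 29*-9)=459, (29*-7 - 27*-33)=688, (27*28 - 37*-7)=1015, (37*24 - 1*28)=860, (1*9 - -28*24)=681, (-28*-9 - -6*9)=306; twice the area = |4009| = 4009; area = 4009/2; answer 4009/2
Part 2: A1 = 4009/2; threaded value p + q = 4011; r = 5922; 5922 = 2 * 3^2 * 7 * 47; sigma = (1 + 2) * (1 + 3 + 9) * (1 + 7) * (1 + 47) = 3 * 13 * 8 * 48 = 14976; answer 14976
Part 3: A2 = 14976; m = 21; f(2) = -3*(-21) + 1*(21) = 84; iterating: f(2)=84, f(3)=-273, f(4)=903, f(5)=-2982, f(6)=9849, f(7)=-32529, f(8)=107436, f(9)=-354837, f(10)=1171947, f(11)=-3870678, f(12)=12783981, f(13)=-42222621, f(14)=139451844, f(15)=-460578153, f(16)=1521186303; answer 1521186303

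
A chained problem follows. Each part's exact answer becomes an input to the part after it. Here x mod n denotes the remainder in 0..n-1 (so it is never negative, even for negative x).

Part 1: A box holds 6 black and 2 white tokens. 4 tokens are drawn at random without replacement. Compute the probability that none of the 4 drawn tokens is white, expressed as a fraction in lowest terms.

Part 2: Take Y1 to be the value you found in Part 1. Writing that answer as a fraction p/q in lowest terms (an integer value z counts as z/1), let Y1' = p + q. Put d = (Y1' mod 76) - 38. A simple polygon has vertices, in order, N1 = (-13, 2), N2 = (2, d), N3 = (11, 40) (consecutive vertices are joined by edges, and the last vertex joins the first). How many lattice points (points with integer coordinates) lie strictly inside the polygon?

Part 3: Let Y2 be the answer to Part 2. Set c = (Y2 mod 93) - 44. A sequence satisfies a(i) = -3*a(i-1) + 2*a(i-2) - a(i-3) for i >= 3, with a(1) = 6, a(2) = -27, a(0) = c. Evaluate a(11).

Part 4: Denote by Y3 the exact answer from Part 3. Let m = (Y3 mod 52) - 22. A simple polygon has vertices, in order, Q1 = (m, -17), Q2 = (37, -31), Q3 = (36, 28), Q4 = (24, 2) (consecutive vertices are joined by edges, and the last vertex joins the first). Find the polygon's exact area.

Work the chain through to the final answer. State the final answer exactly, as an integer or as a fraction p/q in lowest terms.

474

Part 1: total draws C(8,4) = 70; favorable C(6,4) = 15; P = 3/14; answer 3/14
Part 2: Y1 = 3/14; threaded value p + q = 17; d = -21; cross terms: (-13*-21 - 2*2)=269, (2*40 - 11*-21)=311, (11*2 - -13*40)=542; twice the area = |1122| = 1122; area = 561; boundary points = 1 + 1 + 2 = 4; strictly interior points = area - boundary/2 + 1 = 560; answer 560
Part 3: Y2 = 560; c = -42; a(3) = -3*(-27) + 2*(6) - 1*(-42) = 135; iterating: a(3)=135, a(4)=-465, a(5)=1692, a(6)=-6141, a(7)=22272, a(8)=-80790, a(9)=293055, a(10)=-1063017, a(11)=3855951; answer 3855951
Part 4: Y3 = 3855951; m = 25; cross terms: (25*-31 - 37*-17)=-146, (37*28 - 36*-31)=2152, (36*2 - 24*28)=-600, (24*-17 - 25*2)=-458; twice the area = |948| = 948; area = 474; answer 474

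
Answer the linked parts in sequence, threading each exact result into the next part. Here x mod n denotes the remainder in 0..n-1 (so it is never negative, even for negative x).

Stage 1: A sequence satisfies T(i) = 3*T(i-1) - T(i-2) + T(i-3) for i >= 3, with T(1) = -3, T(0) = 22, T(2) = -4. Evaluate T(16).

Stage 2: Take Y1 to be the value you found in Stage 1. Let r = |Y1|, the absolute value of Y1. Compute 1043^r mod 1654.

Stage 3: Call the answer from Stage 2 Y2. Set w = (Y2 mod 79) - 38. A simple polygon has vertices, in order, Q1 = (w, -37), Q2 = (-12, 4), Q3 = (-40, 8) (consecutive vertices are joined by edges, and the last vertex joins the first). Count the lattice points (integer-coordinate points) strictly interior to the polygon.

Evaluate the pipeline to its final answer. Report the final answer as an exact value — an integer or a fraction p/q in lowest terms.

612

Stage 1: T(3) = 3*(-4) - 1*(-3) + 1*(22) = 13; iterating: T(3)=13, T(4)=40, T(5)=103, T(6)=282, T(7)=783, T(8)=2170, T(9)=6009, T(10)=16640, T(11)=46081, T(12)=127612, T(13)=353395, T(14)=978654, T(15)=2710179, T(16)=7505278; answer 7505278
Stage 2: Y1 = 7505278; r = 7505278; squarings mod 1654: 1043^1=1043, 1043^2=1171, 1043^4=75, 1043^8=663, 1043^16=1259, 1043^32=549, 1043^64=373, 1043^128=193, 1043^256=861, 1043^512=329, 1043^1024=731, 1043^2048=119, 1043^4096=929, 1043^8192=1307, 1043^16384=1321, 1043^32768=71, 1043^65536=79, 1043^131072=1279, 1043^262144=35, 1043^524288=1225, 1043^1048576=447, 1043^2097152=1329, 1043^4194304=1423; 1043^7505278 = 1043^2 * 1043^4 * 1043^8 * 1043^16 * 1043^32 * 1043^64 * 1043^256 * 1043^1024 * 1043^32768 * 1043^131072 * 1043^1048576 * 1043^2097152 * 1043^4194304 = 1191 (mod 1654); answer 1191
Stage 3: Y2 = 1191; w = -32; cross terms: (-32*4 - -12*-37)=-572, (-12*8 - -40*4)=64, (-40*-37 - -32*8)=1736; twice the area = |1228| = 1228; area = 614; boundary points = 1 + 4 + 1 = 6; strictly interior points = area - boundary/2 + 1 = 612; answer 612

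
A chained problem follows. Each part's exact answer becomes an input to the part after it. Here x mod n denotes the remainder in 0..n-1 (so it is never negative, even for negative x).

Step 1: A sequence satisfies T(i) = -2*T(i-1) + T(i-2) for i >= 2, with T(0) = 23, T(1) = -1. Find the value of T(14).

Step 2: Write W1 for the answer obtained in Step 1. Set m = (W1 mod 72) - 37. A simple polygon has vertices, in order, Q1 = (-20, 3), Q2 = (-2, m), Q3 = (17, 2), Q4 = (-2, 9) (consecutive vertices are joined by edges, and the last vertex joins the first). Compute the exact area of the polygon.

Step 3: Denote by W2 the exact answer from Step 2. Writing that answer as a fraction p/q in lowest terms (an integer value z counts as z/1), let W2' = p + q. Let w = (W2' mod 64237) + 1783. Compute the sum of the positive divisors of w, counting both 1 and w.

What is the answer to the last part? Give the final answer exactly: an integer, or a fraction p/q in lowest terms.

4680

Step 1: T(2) = -2*(-1) + 1*(23) = 25; iterating: T(2)=25, T(3)=-51, T(4)=127, T(5)=-305, T(6)=737, T(7)=-1779, T(8)=4295, T(9)=-10369, T(10)=25033, T(11)=-60435, T(12)=145903, T(13)=-352241, T(14)=850385; answer 850385
Step 2: W1 = 850385; m = 28; cross terms: (-20*28 - -2*3)=-554, (-2*2 - 17*28)=-480, (17*9 - -2*2)=157, (-2*3 - -20*9)=174; twice the area = |-703| = 703; area = 703/2; answer 703/2
Step 3: W2 = 703/2; threaded value p + q = 705; w = 2488; 2488 = 2^3 * 311; sigma = (1 + 2 + 4 + 8) * (1 + 311) = 15 * 312 = 4680; answer 4680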